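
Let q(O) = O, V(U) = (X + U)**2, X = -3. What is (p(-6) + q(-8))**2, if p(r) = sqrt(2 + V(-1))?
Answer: 82 - 48*sqrt(2) ≈ 14.118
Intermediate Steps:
V(U) = (-3 + U)**2
p(r) = 3*sqrt(2) (p(r) = sqrt(2 + (-3 - 1)**2) = sqrt(2 + (-4)**2) = sqrt(2 + 16) = sqrt(18) = 3*sqrt(2))
(p(-6) + q(-8))**2 = (3*sqrt(2) - 8)**2 = (-8 + 3*sqrt(2))**2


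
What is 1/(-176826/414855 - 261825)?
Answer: -138285/36206529067 ≈ -3.8193e-6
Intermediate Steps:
1/(-176826/414855 - 261825) = 1/(-176826*1/414855 - 261825) = 1/(-58942/138285 - 261825) = 1/(-36206529067/138285) = -138285/36206529067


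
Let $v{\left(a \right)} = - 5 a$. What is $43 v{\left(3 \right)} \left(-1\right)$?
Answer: $645$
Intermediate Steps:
$43 v{\left(3 \right)} \left(-1\right) = 43 \left(\left(-5\right) 3\right) \left(-1\right) = 43 \left(-15\right) \left(-1\right) = \left(-645\right) \left(-1\right) = 645$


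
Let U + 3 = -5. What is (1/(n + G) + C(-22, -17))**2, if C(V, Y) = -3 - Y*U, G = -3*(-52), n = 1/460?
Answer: 99487039513761/5149641121 ≈ 19319.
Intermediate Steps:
U = -8 (U = -3 - 5 = -8)
n = 1/460 ≈ 0.0021739
G = 156
C(V, Y) = -3 + 8*Y (C(V, Y) = -3 - Y*(-8) = -3 - (-8)*Y = -3 + 8*Y)
(1/(n + G) + C(-22, -17))**2 = (1/(1/460 + 156) + (-3 + 8*(-17)))**2 = (1/(71761/460) + (-3 - 136))**2 = (460/71761 - 139)**2 = (-9974319/71761)**2 = 99487039513761/5149641121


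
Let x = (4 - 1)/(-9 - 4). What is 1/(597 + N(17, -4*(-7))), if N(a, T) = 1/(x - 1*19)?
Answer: 250/149237 ≈ 0.0016752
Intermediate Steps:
x = -3/13 (x = 3/(-13) = 3*(-1/13) = -3/13 ≈ -0.23077)
N(a, T) = -13/250 (N(a, T) = 1/(-3/13 - 1*19) = 1/(-3/13 - 19) = 1/(-250/13) = -13/250)
1/(597 + N(17, -4*(-7))) = 1/(597 - 13/250) = 1/(149237/250) = 250/149237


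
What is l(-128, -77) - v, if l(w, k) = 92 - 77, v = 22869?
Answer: -22854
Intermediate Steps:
l(w, k) = 15
l(-128, -77) - v = 15 - 1*22869 = 15 - 22869 = -22854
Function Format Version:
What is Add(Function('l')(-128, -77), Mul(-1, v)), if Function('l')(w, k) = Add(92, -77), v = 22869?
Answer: -22854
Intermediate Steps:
Function('l')(w, k) = 15
Add(Function('l')(-128, -77), Mul(-1, v)) = Add(15, Mul(-1, 22869)) = Add(15, -22869) = -22854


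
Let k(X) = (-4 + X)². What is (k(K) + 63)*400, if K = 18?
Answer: 103600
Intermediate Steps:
(k(K) + 63)*400 = ((-4 + 18)² + 63)*400 = (14² + 63)*400 = (196 + 63)*400 = 259*400 = 103600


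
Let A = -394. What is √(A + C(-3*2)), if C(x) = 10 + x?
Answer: I*√390 ≈ 19.748*I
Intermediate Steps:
√(A + C(-3*2)) = √(-394 + (10 - 3*2)) = √(-394 + (10 - 6)) = √(-394 + 4) = √(-390) = I*√390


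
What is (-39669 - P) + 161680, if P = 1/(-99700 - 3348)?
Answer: 12572989529/103048 ≈ 1.2201e+5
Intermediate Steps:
P = -1/103048 (P = 1/(-103048) = -1/103048 ≈ -9.7042e-6)
(-39669 - P) + 161680 = (-39669 - 1*(-1/103048)) + 161680 = (-39669 + 1/103048) + 161680 = -4087811111/103048 + 161680 = 12572989529/103048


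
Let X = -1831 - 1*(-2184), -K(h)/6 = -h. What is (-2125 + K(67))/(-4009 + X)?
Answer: 1723/3656 ≈ 0.47128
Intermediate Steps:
K(h) = 6*h (K(h) = -(-6)*h = 6*h)
X = 353 (X = -1831 + 2184 = 353)
(-2125 + K(67))/(-4009 + X) = (-2125 + 6*67)/(-4009 + 353) = (-2125 + 402)/(-3656) = -1723*(-1/3656) = 1723/3656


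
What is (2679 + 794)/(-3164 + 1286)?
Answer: -3473/1878 ≈ -1.8493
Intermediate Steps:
(2679 + 794)/(-3164 + 1286) = 3473/(-1878) = 3473*(-1/1878) = -3473/1878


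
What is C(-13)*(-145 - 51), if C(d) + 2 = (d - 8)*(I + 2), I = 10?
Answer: 49784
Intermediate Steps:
C(d) = -98 + 12*d (C(d) = -2 + (d - 8)*(10 + 2) = -2 + (-8 + d)*12 = -2 + (-96 + 12*d) = -98 + 12*d)
C(-13)*(-145 - 51) = (-98 + 12*(-13))*(-145 - 51) = (-98 - 156)*(-196) = -254*(-196) = 49784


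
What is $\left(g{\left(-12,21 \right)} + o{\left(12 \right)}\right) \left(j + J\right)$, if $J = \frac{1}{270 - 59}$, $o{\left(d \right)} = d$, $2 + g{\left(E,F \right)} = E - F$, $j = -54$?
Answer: $\frac{262039}{211} \approx 1241.9$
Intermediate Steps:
$g{\left(E,F \right)} = -2 + E - F$ ($g{\left(E,F \right)} = -2 + \left(E - F\right) = -2 + E - F$)
$J = \frac{1}{211} \approx 0.0047393$
$\left(g{\left(-12,21 \right)} + o{\left(12 \right)}\right) \left(j + J\right) = \left(\left(-2 - 12 - 21\right) + 12\right) \left(-54 + \frac{1}{211}\right) = \left(\left(-2 - 12 - 21\right) + 12\right) \left(- \frac{11393}{211}\right) = \left(-35 + 12\right) \left(- \frac{11393}{211}\right) = \left(-23\right) \left(- \frac{11393}{211}\right) = \frac{262039}{211}$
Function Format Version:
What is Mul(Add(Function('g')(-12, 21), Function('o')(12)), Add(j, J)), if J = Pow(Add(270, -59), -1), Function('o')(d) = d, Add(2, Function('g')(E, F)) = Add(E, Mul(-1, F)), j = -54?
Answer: Rational(262039, 211) ≈ 1241.9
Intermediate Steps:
Function('g')(E, F) = Add(-2, E, Mul(-1, F)) (Function('g')(E, F) = Add(-2, Add(E, Mul(-1, F))) = Add(-2, E, Mul(-1, F)))
J = Rational(1, 211) (J = Pow(211, -1) = Rational(1, 211) ≈ 0.0047393)
Mul(Add(Function('g')(-12, 21), Function('o')(12)), Add(j, J)) = Mul(Add(Add(-2, -12, Mul(-1, 21)), 12), Add(-54, Rational(1, 211))) = Mul(Add(Add(-2, -12, -21), 12), Rational(-11393, 211)) = Mul(Add(-35, 12), Rational(-11393, 211)) = Mul(-23, Rational(-11393, 211)) = Rational(262039, 211)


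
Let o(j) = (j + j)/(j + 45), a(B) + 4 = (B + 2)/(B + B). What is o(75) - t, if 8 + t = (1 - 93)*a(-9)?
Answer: -11627/36 ≈ -322.97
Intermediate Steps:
a(B) = -4 + (2 + B)/(2*B) (a(B) = -4 + (B + 2)/(B + B) = -4 + (2 + B)/((2*B)) = -4 + (2 + B)*(1/(2*B)) = -4 + (2 + B)/(2*B))
t = 2918/9 (t = -8 + (1 - 93)*(-7/2 + 1/(-9)) = -8 - 92*(-7/2 - 1/9) = -8 - 92*(-65/18) = -8 + 2990/9 = 2918/9 ≈ 324.22)
o(j) = 2*j/(45 + j) (o(j) = (2*j)/(45 + j) = 2*j/(45 + j))
o(75) - t = 2*75/(45 + 75) - 1*2918/9 = 2*75/120 - 2918/9 = 2*75*(1/120) - 2918/9 = 5/4 - 2918/9 = -11627/36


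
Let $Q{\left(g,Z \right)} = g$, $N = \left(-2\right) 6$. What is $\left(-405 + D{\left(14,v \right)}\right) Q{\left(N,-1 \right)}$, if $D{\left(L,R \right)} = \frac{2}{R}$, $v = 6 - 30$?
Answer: $4861$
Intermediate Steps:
$N = -12$
$v = -24$ ($v = 6 - 30 = -24$)
$\left(-405 + D{\left(14,v \right)}\right) Q{\left(N,-1 \right)} = \left(-405 + \frac{2}{-24}\right) \left(-12\right) = \left(-405 + 2 \left(- \frac{1}{24}\right)\right) \left(-12\right) = \left(-405 - \frac{1}{12}\right) \left(-12\right) = \left(- \frac{4861}{12}\right) \left(-12\right) = 4861$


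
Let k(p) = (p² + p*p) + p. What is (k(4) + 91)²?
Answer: 16129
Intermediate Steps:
k(p) = p + 2*p² (k(p) = (p² + p²) + p = 2*p² + p = p + 2*p²)
(k(4) + 91)² = (4*(1 + 2*4) + 91)² = (4*(1 + 8) + 91)² = (4*9 + 91)² = (36 + 91)² = 127² = 16129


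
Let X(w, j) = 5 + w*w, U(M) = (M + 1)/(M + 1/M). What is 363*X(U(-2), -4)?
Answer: 46827/25 ≈ 1873.1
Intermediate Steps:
U(M) = (1 + M)/(M + 1/M)
X(w, j) = 5 + w²
363*X(U(-2), -4) = 363*(5 + (-2*(1 - 2)/(1 + (-2)²))²) = 363*(5 + (-2*(-1)/(1 + 4))²) = 363*(5 + (-2*(-1)/5)²) = 363*(5 + (-2*⅕*(-1))²) = 363*(5 + (⅖)²) = 363*(5 + 4/25) = 363*(129/25) = 46827/25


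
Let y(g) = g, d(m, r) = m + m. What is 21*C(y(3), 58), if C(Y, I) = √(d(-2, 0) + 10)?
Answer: 21*√6 ≈ 51.439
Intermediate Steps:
d(m, r) = 2*m
C(Y, I) = √6 (C(Y, I) = √(2*(-2) + 10) = √(-4 + 10) = √6)
21*C(y(3), 58) = 21*√6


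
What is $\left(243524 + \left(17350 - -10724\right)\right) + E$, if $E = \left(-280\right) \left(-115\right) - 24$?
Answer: $303774$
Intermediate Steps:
$E = 32176$ ($E = 32200 - 24 = 32176$)
$\left(243524 + \left(17350 - -10724\right)\right) + E = \left(243524 + \left(17350 - -10724\right)\right) + 32176 = \left(243524 + \left(17350 + 10724\right)\right) + 32176 = \left(243524 + 28074\right) + 32176 = 271598 + 32176 = 303774$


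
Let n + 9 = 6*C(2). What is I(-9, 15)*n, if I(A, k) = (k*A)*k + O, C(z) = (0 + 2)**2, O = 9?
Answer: -30240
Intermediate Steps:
C(z) = 4 (C(z) = 2**2 = 4)
I(A, k) = 9 + A*k**2 (I(A, k) = (k*A)*k + 9 = (A*k)*k + 9 = A*k**2 + 9 = 9 + A*k**2)
n = 15 (n = -9 + 6*4 = -9 + 24 = 15)
I(-9, 15)*n = (9 - 9*15**2)*15 = (9 - 9*225)*15 = (9 - 2025)*15 = -2016*15 = -30240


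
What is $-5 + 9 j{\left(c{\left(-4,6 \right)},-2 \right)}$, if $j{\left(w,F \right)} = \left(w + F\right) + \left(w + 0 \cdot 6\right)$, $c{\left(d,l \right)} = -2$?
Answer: $-59$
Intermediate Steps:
$j{\left(w,F \right)} = F + 2 w$ ($j{\left(w,F \right)} = \left(F + w\right) + \left(w + 0\right) = \left(F + w\right) + w = F + 2 w$)
$-5 + 9 j{\left(c{\left(-4,6 \right)},-2 \right)} = -5 + 9 \left(-2 + 2 \left(-2\right)\right) = -5 + 9 \left(-2 - 4\right) = -5 + 9 \left(-6\right) = -5 - 54 = -59$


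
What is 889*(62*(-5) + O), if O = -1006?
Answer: -1169924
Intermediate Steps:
889*(62*(-5) + O) = 889*(62*(-5) - 1006) = 889*(-310 - 1006) = 889*(-1316) = -1169924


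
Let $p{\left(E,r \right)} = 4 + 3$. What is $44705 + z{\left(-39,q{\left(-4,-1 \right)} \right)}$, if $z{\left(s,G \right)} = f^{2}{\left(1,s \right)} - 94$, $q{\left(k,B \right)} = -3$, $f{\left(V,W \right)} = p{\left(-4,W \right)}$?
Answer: $44660$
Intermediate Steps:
$p{\left(E,r \right)} = 7$
$f{\left(V,W \right)} = 7$
$z{\left(s,G \right)} = -45$ ($z{\left(s,G \right)} = 7^{2} - 94 = 49 - 94 = -45$)
$44705 + z{\left(-39,q{\left(-4,-1 \right)} \right)} = 44705 - 45 = 44660$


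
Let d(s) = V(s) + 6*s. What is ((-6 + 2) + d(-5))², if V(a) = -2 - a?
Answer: 961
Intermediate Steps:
d(s) = -2 + 5*s (d(s) = (-2 - s) + 6*s = -2 + 5*s)
((-6 + 2) + d(-5))² = ((-6 + 2) + (-2 + 5*(-5)))² = (-4 + (-2 - 25))² = (-4 - 27)² = (-31)² = 961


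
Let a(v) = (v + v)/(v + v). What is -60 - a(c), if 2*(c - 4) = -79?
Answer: -61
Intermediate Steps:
c = -71/2 (c = 4 + (1/2)*(-79) = 4 - 79/2 = -71/2 ≈ -35.500)
a(v) = 1 (a(v) = (2*v)/((2*v)) = (2*v)*(1/(2*v)) = 1)
-60 - a(c) = -60 - 1*1 = -60 - 1 = -61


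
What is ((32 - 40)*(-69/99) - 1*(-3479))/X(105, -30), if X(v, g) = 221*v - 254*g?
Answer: 114991/1017225 ≈ 0.11304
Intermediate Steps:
X(v, g) = -254*g + 221*v
((32 - 40)*(-69/99) - 1*(-3479))/X(105, -30) = ((32 - 40)*(-69/99) - 1*(-3479))/(-254*(-30) + 221*105) = (-(-552)/99 + 3479)/(7620 + 23205) = (-8*(-23/33) + 3479)/30825 = (184/33 + 3479)*(1/30825) = (114991/33)*(1/30825) = 114991/1017225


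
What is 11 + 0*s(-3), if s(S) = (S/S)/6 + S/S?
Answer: 11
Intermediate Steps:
s(S) = 7/6 (s(S) = 1*(1/6) + 1 = 1/6 + 1 = 7/6)
11 + 0*s(-3) = 11 + 0*(7/6) = 11 + 0 = 11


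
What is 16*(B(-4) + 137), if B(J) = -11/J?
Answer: 2236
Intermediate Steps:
16*(B(-4) + 137) = 16*(-11/(-4) + 137) = 16*(-11*(-¼) + 137) = 16*(11/4 + 137) = 16*(559/4) = 2236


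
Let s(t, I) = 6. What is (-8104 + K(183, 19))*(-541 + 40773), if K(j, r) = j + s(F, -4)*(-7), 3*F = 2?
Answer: -320367416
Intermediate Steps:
F = 2/3 (F = (1/3)*2 = 2/3 ≈ 0.66667)
K(j, r) = -42 + j (K(j, r) = j + 6*(-7) = j - 42 = -42 + j)
(-8104 + K(183, 19))*(-541 + 40773) = (-8104 + (-42 + 183))*(-541 + 40773) = (-8104 + 141)*40232 = -7963*40232 = -320367416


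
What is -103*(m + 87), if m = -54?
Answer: -3399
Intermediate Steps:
-103*(m + 87) = -103*(-54 + 87) = -103*33 = -3399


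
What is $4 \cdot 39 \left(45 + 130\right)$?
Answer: $27300$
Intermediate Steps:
$4 \cdot 39 \left(45 + 130\right) = 156 \cdot 175 = 27300$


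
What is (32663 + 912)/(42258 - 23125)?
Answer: 33575/19133 ≈ 1.7548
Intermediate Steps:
(32663 + 912)/(42258 - 23125) = 33575/19133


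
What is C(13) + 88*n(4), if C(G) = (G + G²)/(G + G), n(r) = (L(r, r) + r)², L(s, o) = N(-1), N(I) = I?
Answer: 799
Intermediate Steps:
L(s, o) = -1
n(r) = (-1 + r)²
C(G) = (G + G²)/(2*G) (C(G) = (G + G²)/((2*G)) = (G + G²)*(1/(2*G)) = (G + G²)/(2*G))
C(13) + 88*n(4) = (½ + (½)*13) + 88*(-1 + 4)² = (½ + 13/2) + 88*3² = 7 + 88*9 = 7 + 792 = 799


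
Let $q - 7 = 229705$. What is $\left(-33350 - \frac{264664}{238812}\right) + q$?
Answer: $\frac{11723334320}{59703} \approx 1.9636 \cdot 10^{5}$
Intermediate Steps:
$q = 229712$ ($q = 7 + 229705 = 229712$)
$\left(-33350 - \frac{264664}{238812}\right) + q = \left(-33350 - \frac{264664}{238812}\right) + 229712 = \left(-33350 - \frac{66166}{59703}\right) + 229712 = - \frac{1991161216}{59703} + 229712 = \frac{11723334320}{59703}$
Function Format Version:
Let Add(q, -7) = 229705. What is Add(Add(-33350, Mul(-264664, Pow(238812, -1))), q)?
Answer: Rational(11723334320, 59703) ≈ 1.9636e+5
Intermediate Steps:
q = 229712 (q = Add(7, 229705) = 229712)
Add(Add(-33350, Mul(-264664, Pow(238812, -1))), q) = Add(Add(-33350, Mul(-264664, Pow(238812, -1))), 229712) = Add(Add(-33350, Mul(-264664, Rational(1, 238812))), 229712) = Add(Add(-33350, Rational(-66166, 59703)), 229712) = Add(Rational(-1991161216, 59703), 229712) = Rational(11723334320, 59703)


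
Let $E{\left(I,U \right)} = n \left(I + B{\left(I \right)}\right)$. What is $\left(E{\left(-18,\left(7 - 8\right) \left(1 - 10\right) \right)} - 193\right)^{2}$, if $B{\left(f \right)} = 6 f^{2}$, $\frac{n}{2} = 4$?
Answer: $231496225$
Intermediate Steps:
$n = 8$ ($n = 2 \cdot 4 = 8$)
$E{\left(I,U \right)} = 8 I + 48 I^{2}$ ($E{\left(I,U \right)} = 8 \left(I + 6 I^{2}\right) = 8 I + 48 I^{2}$)
$\left(E{\left(-18,\left(7 - 8\right) \left(1 - 10\right) \right)} - 193\right)^{2} = \left(8 \left(-18\right) \left(1 + 6 \left(-18\right)\right) - 193\right)^{2} = \left(8 \left(-18\right) \left(1 - 108\right) - 193\right)^{2} = \left(8 \left(-18\right) \left(-107\right) - 193\right)^{2} = \left(15408 - 193\right)^{2} = 15215^{2} = 231496225$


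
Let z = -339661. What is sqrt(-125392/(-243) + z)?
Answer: I*sqrt(247236693)/27 ≈ 582.36*I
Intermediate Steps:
sqrt(-125392/(-243) + z) = sqrt(-125392/(-243) - 339661) = sqrt(-125392*(-1/243) - 339661) = sqrt(125392/243 - 339661) = sqrt(-82412231/243) = I*sqrt(247236693)/27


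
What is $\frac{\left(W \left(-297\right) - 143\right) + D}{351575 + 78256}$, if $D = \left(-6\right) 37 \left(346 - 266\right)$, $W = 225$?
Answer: $- \frac{84728}{429831} \approx -0.19712$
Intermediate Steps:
$D = -17760$ ($D = \left(-222\right) 80 = -17760$)
$\frac{\left(W \left(-297\right) - 143\right) + D}{351575 + 78256} = \frac{\left(225 \left(-297\right) - 143\right) - 17760}{351575 + 78256} = \frac{\left(-66825 - 143\right) - 17760}{429831} = \left(-66968 - 17760\right) \frac{1}{429831} = \left(-84728\right) \frac{1}{429831} = - \frac{84728}{429831}$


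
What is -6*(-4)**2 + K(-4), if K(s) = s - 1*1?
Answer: -101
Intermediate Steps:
K(s) = -1 + s (K(s) = s - 1 = -1 + s)
-6*(-4)**2 + K(-4) = -6*(-4)**2 + (-1 - 4) = -6*16 - 5 = -96 - 5 = -101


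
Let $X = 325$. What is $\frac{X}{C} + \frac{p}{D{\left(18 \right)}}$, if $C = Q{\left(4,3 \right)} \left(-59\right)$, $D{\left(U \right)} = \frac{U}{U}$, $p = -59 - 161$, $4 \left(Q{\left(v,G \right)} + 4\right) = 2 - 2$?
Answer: $- \frac{51595}{236} \approx -218.62$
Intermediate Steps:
$Q{\left(v,G \right)} = -4$ ($Q{\left(v,G \right)} = -4 + \frac{2 - 2}{4} = -4 + \frac{1}{4} \cdot 0 = -4 + 0 = -4$)
$p = -220$ ($p = -59 - 161 = -220$)
$D{\left(U \right)} = 1$
$C = 236$ ($C = \left(-4\right) \left(-59\right) = 236$)
$\frac{X}{C} + \frac{p}{D{\left(18 \right)}} = \frac{325}{236} - \frac{220}{1} = 325 \cdot \frac{1}{236} - 220 = \frac{325}{236} - 220 = - \frac{51595}{236}$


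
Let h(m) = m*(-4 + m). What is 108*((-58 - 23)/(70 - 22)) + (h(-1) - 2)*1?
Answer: -717/4 ≈ -179.25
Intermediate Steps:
108*((-58 - 23)/(70 - 22)) + (h(-1) - 2)*1 = 108*((-58 - 23)/(70 - 22)) + (-(-4 - 1) - 2)*1 = 108*(-81/48) + (-1*(-5) - 2)*1 = 108*(-81*1/48) + (5 - 2)*1 = 108*(-27/16) + 3*1 = -729/4 + 3 = -717/4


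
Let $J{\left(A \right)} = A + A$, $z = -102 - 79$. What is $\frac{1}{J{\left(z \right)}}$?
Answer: $- \frac{1}{362} \approx -0.0027624$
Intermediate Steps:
$z = -181$
$J{\left(A \right)} = 2 A$
$\frac{1}{J{\left(z \right)}} = \frac{1}{2 \left(-181\right)} = \frac{1}{-362} = - \frac{1}{362}$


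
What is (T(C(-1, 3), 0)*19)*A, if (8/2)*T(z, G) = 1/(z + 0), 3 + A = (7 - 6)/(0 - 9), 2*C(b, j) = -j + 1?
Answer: 133/9 ≈ 14.778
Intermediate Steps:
C(b, j) = 1/2 - j/2 (C(b, j) = (-j + 1)/2 = (1 - j)/2 = 1/2 - j/2)
A = -28/9 (A = -3 + (7 - 6)/(0 - 9) = -3 + 1/(-9) = -3 + 1*(-1/9) = -3 - 1/9 = -28/9 ≈ -3.1111)
T(z, G) = 1/(4*z) (T(z, G) = 1/(4*(z + 0)) = 1/(4*z))
(T(C(-1, 3), 0)*19)*A = ((1/(4*(1/2 - 1/2*3)))*19)*(-28/9) = ((1/(4*(1/2 - 3/2)))*19)*(-28/9) = (((1/4)/(-1))*19)*(-28/9) = (((1/4)*(-1))*19)*(-28/9) = -1/4*19*(-28/9) = -19/4*(-28/9) = 133/9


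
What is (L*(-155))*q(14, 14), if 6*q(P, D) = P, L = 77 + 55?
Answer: -47740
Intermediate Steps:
L = 132
q(P, D) = P/6
(L*(-155))*q(14, 14) = (132*(-155))*((⅙)*14) = -20460*7/3 = -47740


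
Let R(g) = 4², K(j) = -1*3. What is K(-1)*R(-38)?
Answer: -48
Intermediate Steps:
K(j) = -3
R(g) = 16
K(-1)*R(-38) = -3*16 = -48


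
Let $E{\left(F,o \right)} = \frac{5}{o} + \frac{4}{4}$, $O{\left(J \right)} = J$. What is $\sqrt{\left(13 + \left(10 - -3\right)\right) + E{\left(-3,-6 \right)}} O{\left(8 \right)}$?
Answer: $\frac{4 \sqrt{942}}{3} \approx 40.923$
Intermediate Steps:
$E{\left(F,o \right)} = 1 + \frac{5}{o}$ ($E{\left(F,o \right)} = \frac{5}{o} + 4 \cdot \frac{1}{4} = \frac{5}{o} + 1 = 1 + \frac{5}{o}$)
$\sqrt{\left(13 + \left(10 - -3\right)\right) + E{\left(-3,-6 \right)}} O{\left(8 \right)} = \sqrt{\left(13 + \left(10 - -3\right)\right) + \frac{5 - 6}{-6}} \cdot 8 = \sqrt{\left(13 + \left(10 + 3\right)\right) - - \frac{1}{6}} \cdot 8 = \sqrt{\left(13 + 13\right) + \frac{1}{6}} \cdot 8 = \sqrt{26 + \frac{1}{6}} \cdot 8 = \sqrt{\frac{157}{6}} \cdot 8 = \frac{\sqrt{942}}{6} \cdot 8 = \frac{4 \sqrt{942}}{3}$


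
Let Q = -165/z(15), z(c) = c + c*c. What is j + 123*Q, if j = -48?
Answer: -2121/16 ≈ -132.56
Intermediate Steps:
z(c) = c + c²
Q = -11/16 (Q = -165*1/(15*(1 + 15)) = -165/(15*16) = -165/240 = -165*1/240 = -11/16 ≈ -0.68750)
j + 123*Q = -48 + 123*(-11/16) = -48 - 1353/16 = -2121/16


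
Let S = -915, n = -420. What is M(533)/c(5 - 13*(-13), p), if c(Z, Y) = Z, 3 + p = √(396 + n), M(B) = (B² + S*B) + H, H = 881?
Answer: -67575/58 ≈ -1165.1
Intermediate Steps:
M(B) = 881 + B² - 915*B (M(B) = (B² - 915*B) + 881 = 881 + B² - 915*B)
p = -3 + 2*I*√6 (p = -3 + √(396 - 420) = -3 + √(-24) = -3 + 2*I*√6 ≈ -3.0 + 4.899*I)
M(533)/c(5 - 13*(-13), p) = (881 + 533² - 915*533)/(5 - 13*(-13)) = (881 + 284089 - 487695)/(5 + 169) = -202725/174 = -202725*1/174 = -67575/58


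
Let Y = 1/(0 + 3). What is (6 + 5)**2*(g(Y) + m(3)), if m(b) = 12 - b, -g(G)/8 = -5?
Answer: 5929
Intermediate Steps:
Y = 1/3 ≈ 0.33333
g(G) = 40 (g(G) = -8*(-5) = 40)
(6 + 5)**2*(g(Y) + m(3)) = (6 + 5)**2*(40 + (12 - 1*3)) = 11**2*(40 + (12 - 3)) = 121*(40 + 9) = 121*49 = 5929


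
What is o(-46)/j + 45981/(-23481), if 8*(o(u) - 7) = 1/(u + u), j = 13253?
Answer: -49820809713/25448728672 ≈ -1.9577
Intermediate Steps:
o(u) = 7 + 1/(16*u) (o(u) = 7 + 1/(8*(u + u)) = 7 + 1/(8*((2*u))) = 7 + (1/(2*u))/8 = 7 + 1/(16*u))
o(-46)/j + 45981/(-23481) = (7 + (1/16)/(-46))/13253 + 45981/(-23481) = (7 + (1/16)*(-1/46))*(1/13253) + 45981*(-1/23481) = (7 - 1/736)*(1/13253) - 5109/2609 = (5151/736)*(1/13253) - 5109/2609 = 5151/9754208 - 5109/2609 = -49820809713/25448728672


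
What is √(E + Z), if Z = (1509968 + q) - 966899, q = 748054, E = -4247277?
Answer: I*√2956154 ≈ 1719.3*I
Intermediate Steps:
Z = 1291123 (Z = (1509968 + 748054) - 966899 = 2258022 - 966899 = 1291123)
√(E + Z) = √(-4247277 + 1291123) = √(-2956154) = I*√2956154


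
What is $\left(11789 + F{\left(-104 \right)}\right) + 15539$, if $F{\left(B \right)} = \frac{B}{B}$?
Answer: $27329$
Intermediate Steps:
$F{\left(B \right)} = 1$
$\left(11789 + F{\left(-104 \right)}\right) + 15539 = \left(11789 + 1\right) + 15539 = 11790 + 15539 = 27329$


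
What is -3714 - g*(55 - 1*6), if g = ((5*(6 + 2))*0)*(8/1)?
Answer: -3714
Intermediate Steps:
g = 0 (g = ((5*8)*0)*(8*1) = (40*0)*8 = 0*8 = 0)
-3714 - g*(55 - 1*6) = -3714 - 0*(55 - 1*6) = -3714 - 0*(55 - 6) = -3714 - 0*49 = -3714 - 1*0 = -3714 + 0 = -3714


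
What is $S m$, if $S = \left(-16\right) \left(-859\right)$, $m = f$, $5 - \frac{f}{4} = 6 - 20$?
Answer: $1044544$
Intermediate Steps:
$f = 76$ ($f = 20 - 4 \left(6 - 20\right) = 20 - -56 = 20 + 56 = 76$)
$m = 76$
$S = 13744$
$S m = 13744 \cdot 76 = 1044544$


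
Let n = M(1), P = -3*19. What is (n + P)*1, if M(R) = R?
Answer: -56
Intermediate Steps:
P = -57
n = 1
(n + P)*1 = (1 - 57)*1 = -56*1 = -56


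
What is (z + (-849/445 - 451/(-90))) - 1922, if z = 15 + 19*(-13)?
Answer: -17228683/8010 ≈ -2150.9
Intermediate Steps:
z = -232 (z = 15 - 247 = -232)
(z + (-849/445 - 451/(-90))) - 1922 = (-232 + (-849/445 - 451/(-90))) - 1922 = (-232 + (-849*1/445 - 451*(-1/90))) - 1922 = (-232 + (-849/445 + 451/90)) - 1922 = (-232 + 24857/8010) - 1922 = -1833463/8010 - 1922 = -17228683/8010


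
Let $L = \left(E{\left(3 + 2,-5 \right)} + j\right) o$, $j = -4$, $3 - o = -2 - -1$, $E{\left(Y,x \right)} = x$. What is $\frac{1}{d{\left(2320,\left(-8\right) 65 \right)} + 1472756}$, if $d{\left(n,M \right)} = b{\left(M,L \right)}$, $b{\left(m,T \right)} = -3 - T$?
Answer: $\frac{1}{1472789} \approx 6.7898 \cdot 10^{-7}$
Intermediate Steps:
$o = 4$ ($o = 3 - \left(-2 - -1\right) = 3 - \left(-2 + 1\right) = 3 - -1 = 3 + 1 = 4$)
$L = -36$ ($L = \left(-5 - 4\right) 4 = \left(-9\right) 4 = -36$)
$d{\left(n,M \right)} = 33$ ($d{\left(n,M \right)} = -3 - -36 = -3 + 36 = 33$)
$\frac{1}{d{\left(2320,\left(-8\right) 65 \right)} + 1472756} = \frac{1}{33 + 1472756} = \frac{1}{1472789}$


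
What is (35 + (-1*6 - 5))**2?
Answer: 576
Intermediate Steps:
(35 + (-1*6 - 5))**2 = (35 + (-6 - 5))**2 = (35 - 11)**2 = 24**2 = 576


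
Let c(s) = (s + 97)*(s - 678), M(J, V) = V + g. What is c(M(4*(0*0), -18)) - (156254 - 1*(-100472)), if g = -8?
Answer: -306710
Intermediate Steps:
M(J, V) = -8 + V (M(J, V) = V - 8 = -8 + V)
c(s) = (-678 + s)*(97 + s) (c(s) = (97 + s)*(-678 + s) = (-678 + s)*(97 + s))
c(M(4*(0*0), -18)) - (156254 - 1*(-100472)) = (-65766 + (-8 - 18)² - 581*(-8 - 18)) - (156254 - 1*(-100472)) = (-65766 + (-26)² - 581*(-26)) - (156254 + 100472) = (-65766 + 676 + 15106) - 1*256726 = -49984 - 256726 = -306710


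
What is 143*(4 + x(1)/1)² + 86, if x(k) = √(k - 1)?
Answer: 2374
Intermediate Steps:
x(k) = √(-1 + k)
143*(4 + x(1)/1)² + 86 = 143*(4 + √(-1 + 1)/1)² + 86 = 143*(4 + √0*1)² + 86 = 143*(4 + 0*1)² + 86 = 143*(4 + 0)² + 86 = 143*4² + 86 = 143*16 + 86 = 2288 + 86 = 2374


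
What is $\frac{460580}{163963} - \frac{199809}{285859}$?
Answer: $\frac{98899655153}{46870299217} \approx 2.1101$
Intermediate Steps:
$\frac{460580}{163963} - \frac{199809}{285859} = \frac{98899655153}{46870299217}$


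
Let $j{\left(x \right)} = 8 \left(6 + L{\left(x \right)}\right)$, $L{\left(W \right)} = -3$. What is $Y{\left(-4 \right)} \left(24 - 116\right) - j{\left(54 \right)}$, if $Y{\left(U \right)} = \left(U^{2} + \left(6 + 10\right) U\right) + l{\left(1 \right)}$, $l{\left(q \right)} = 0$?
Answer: $4392$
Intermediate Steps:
$Y{\left(U \right)} = U^{2} + 16 U$ ($Y{\left(U \right)} = \left(U^{2} + \left(6 + 10\right) U\right) + 0 = \left(U^{2} + 16 U\right) + 0 = U^{2} + 16 U$)
$j{\left(x \right)} = 24$ ($j{\left(x \right)} = 8 \left(6 - 3\right) = 8 \cdot 3 = 24$)
$Y{\left(-4 \right)} \left(24 - 116\right) - j{\left(54 \right)} = - 4 \left(16 - 4\right) \left(24 - 116\right) - 24 = \left(-4\right) 12 \left(-92\right) - 24 = \left(-48\right) \left(-92\right) - 24 = 4416 - 24 = 4392$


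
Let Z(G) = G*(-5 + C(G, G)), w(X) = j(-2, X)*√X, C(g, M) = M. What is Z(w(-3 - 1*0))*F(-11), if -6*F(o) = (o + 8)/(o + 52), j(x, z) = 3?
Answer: -27/82 - 15*I*√3/82 ≈ -0.32927 - 0.31684*I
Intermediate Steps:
w(X) = 3*√X
F(o) = -(8 + o)/(6*(52 + o)) (F(o) = -(o + 8)/(6*(o + 52)) = -(8 + o)/(6*(52 + o)))
Z(G) = G*(-5 + G)
Z(w(-3 - 1*0))*F(-11) = ((3*√(-3 - 1*0))*(-5 + 3*√(-3 - 1*0)))*((-8 - 1*(-11))/(6*(52 - 11))) = ((3*√(-3 + 0))*(-5 + 3*√(-3 + 0)))*((⅙)*(-8 + 11)/41) = ((3*√(-3))*(-5 + 3*√(-3)))*((⅙)*(1/41)*3) = ((3*(I*√3))*(-5 + 3*(I*√3)))*(1/82) = ((3*I*√3)*(-5 + 3*I*√3))*(1/82) = (3*I*√3*(-5 + 3*I*√3))*(1/82) = 3*I*√3*(-5 + 3*I*√3)/82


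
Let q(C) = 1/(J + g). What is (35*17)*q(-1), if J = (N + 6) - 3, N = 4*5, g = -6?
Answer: 35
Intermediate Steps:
N = 20
J = 23 (J = (20 + 6) - 3 = 26 - 3 = 23)
q(C) = 1/17 (q(C) = 1/(23 - 6) = 1/17)
(35*17)*q(-1) = (35*17)*(1/17) = 595*(1/17) = 35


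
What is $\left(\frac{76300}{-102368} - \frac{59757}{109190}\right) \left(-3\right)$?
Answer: $\frac{774021513}{199599320} \approx 3.8779$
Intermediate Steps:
$\left(\frac{76300}{-102368} - \frac{59757}{109190}\right) \left(-3\right) = \left(76300 \left(- \frac{1}{102368}\right) - \frac{59757}{109190}\right) \left(-3\right) = \left(- \frac{2725}{3656} - \frac{59757}{109190}\right) \left(-3\right) = \left(- \frac{258007171}{199599320}\right) \left(-3\right) = \frac{774021513}{199599320}$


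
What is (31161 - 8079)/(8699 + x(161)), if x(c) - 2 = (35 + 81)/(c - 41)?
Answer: 692460/261059 ≈ 2.6525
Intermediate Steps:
x(c) = 2 + 116/(-41 + c) (x(c) = 2 + (35 + 81)/(c - 41) = 2 + 116/(-41 + c))
(31161 - 8079)/(8699 + x(161)) = (31161 - 8079)/(8699 + 2*(17 + 161)/(-41 + 161)) = 23082/(8699 + 2*178/120) = 23082/(8699 + 2*(1/120)*178) = 23082/(8699 + 89/30) = 23082/(261059/30) = 23082*(30/261059) = 692460/261059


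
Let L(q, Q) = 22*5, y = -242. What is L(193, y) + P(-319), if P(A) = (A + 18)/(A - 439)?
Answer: 83681/758 ≈ 110.40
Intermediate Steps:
L(q, Q) = 110
P(A) = (18 + A)/(-439 + A)
L(193, y) + P(-319) = 110 + (18 - 319)/(-439 - 319) = 110 - 301/(-758) = 110 - 1/758*(-301) = 110 + 301/758 = 83681/758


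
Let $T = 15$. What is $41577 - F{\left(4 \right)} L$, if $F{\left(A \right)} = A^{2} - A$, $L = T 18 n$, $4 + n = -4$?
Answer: $67497$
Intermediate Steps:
$n = -8$ ($n = -4 - 4 = -8$)
$L = -2160$ ($L = 15 \cdot 18 \left(-8\right) = 270 \left(-8\right) = -2160$)
$41577 - F{\left(4 \right)} L = 41577 - 4 \left(-1 + 4\right) \left(-2160\right) = 41577 - 4 \cdot 3 \left(-2160\right) = 41577 - 12 \left(-2160\right) = 41577 - -25920 = 41577 + 25920 = 67497$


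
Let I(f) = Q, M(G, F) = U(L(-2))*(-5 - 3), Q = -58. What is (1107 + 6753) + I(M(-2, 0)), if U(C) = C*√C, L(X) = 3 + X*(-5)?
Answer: 7802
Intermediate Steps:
L(X) = 3 - 5*X
U(C) = C^(3/2)
M(G, F) = -104*√13 (M(G, F) = (3 - 5*(-2))^(3/2)*(-5 - 3) = (3 + 10)^(3/2)*(-8) = 13^(3/2)*(-8) = (13*√13)*(-8) = -104*√13)
I(f) = -58
(1107 + 6753) + I(M(-2, 0)) = (1107 + 6753) - 58 = 7860 - 58 = 7802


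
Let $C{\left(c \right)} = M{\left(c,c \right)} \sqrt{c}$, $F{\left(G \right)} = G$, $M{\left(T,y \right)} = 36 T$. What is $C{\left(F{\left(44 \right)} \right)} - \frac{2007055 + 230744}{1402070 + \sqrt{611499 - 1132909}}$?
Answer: $- \frac{313755084393}{196580080631} + 3168 \sqrt{11} + \frac{2237799 i \sqrt{521410}}{1965800806310} \approx 10505.0 + 0.000822 i$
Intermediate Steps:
$C{\left(c \right)} = 36 c^{\frac{3}{2}}$ ($C{\left(c \right)} = 36 c \sqrt{c} = 36 c^{\frac{3}{2}}$)
$C{\left(F{\left(44 \right)} \right)} - \frac{2007055 + 230744}{1402070 + \sqrt{611499 - 1132909}} = 36 \cdot 44^{\frac{3}{2}} - \frac{2007055 + 230744}{1402070 + \sqrt{611499 - 1132909}} = 36 \cdot 88 \sqrt{11} - \frac{2237799}{1402070 + \sqrt{-521410}} = 3168 \sqrt{11} - \frac{2237799}{1402070 + i \sqrt{521410}} = - \frac{2237799}{1402070 + i \sqrt{521410}} + 3168 \sqrt{11}$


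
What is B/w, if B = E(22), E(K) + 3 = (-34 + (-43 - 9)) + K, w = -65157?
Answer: 67/65157 ≈ 0.0010283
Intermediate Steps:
E(K) = -89 + K (E(K) = -3 + ((-34 + (-43 - 9)) + K) = -3 + ((-34 - 52) + K) = -3 + (-86 + K) = -89 + K)
B = -67 (B = -89 + 22 = -67)
B/w = -67/(-65157) = -67*(-1/65157) = 67/65157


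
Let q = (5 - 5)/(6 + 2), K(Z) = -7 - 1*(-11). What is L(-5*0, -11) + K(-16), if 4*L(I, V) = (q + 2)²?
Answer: 5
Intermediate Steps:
K(Z) = 4 (K(Z) = -7 + 11 = 4)
q = 0 (q = 0/8 = 0*(⅛) = 0)
L(I, V) = 1 (L(I, V) = (0 + 2)²/4 = (¼)*2² = (¼)*4 = 1)
L(-5*0, -11) + K(-16) = 1 + 4 = 5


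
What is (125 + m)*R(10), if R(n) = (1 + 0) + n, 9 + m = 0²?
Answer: 1276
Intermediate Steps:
m = -9 (m = -9 + 0² = -9 + 0 = -9)
R(n) = 1 + n
(125 + m)*R(10) = (125 - 9)*(1 + 10) = 116*11 = 1276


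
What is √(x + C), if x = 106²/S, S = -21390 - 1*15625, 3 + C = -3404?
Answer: I*√4668381437115/37015 ≈ 58.372*I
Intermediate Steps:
C = -3407 (C = -3 - 3404 = -3407)
S = -37015 (S = -21390 - 15625 = -37015)
x = -11236/37015 (x = 106²/(-37015) = 11236*(-1/37015) = -11236/37015 ≈ -0.30355)
√(x + C) = √(-11236/37015 - 3407) = √(-126121341/37015) = I*√4668381437115/37015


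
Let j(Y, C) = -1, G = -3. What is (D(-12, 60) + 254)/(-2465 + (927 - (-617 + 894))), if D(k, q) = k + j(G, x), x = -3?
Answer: -241/1815 ≈ -0.13278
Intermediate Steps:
D(k, q) = -1 + k (D(k, q) = k - 1 = -1 + k)
(D(-12, 60) + 254)/(-2465 + (927 - (-617 + 894))) = ((-1 - 12) + 254)/(-2465 + (927 - (-617 + 894))) = (-13 + 254)/(-2465 + (927 - 1*277)) = 241/(-2465 + (927 - 277)) = 241/(-2465 + 650) = 241/(-1815) = 241*(-1/1815) = -241/1815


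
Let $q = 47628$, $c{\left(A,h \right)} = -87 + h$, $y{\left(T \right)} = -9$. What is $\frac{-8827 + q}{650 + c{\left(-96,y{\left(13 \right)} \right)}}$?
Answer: $\frac{38801}{554} \approx 70.038$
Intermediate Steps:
$\frac{-8827 + q}{650 + c{\left(-96,y{\left(13 \right)} \right)}} = \frac{-8827 + 47628}{650 - 96} = \frac{38801}{650 - 96} = \frac{38801}{554}$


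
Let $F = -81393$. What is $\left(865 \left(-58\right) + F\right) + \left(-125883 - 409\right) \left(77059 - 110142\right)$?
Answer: $4177986673$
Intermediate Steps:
$\left(865 \left(-58\right) + F\right) + \left(-125883 - 409\right) \left(77059 - 110142\right) = \left(865 \left(-58\right) - 81393\right) + \left(-125883 - 409\right) \left(77059 - 110142\right) = \left(-50170 - 81393\right) - -4178118236 = -131563 + 4178118236 = 4177986673$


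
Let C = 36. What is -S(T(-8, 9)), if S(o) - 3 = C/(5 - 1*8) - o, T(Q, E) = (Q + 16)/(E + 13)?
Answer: 103/11 ≈ 9.3636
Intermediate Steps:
T(Q, E) = (16 + Q)/(13 + E)
S(o) = -9 - o (S(o) = 3 + (36/(5 - 1*8) - o) = 3 + (36/(5 - 8) - o) = 3 + (36/(-3) - o) = 3 + (36*(-⅓) - o) = 3 + (-12 - o) = -9 - o)
-S(T(-8, 9)) = -(-9 - (16 - 8)/(13 + 9)) = -(-9 - 8/22) = -(-9 - 1*4/11) = -(-9 - 4/11) = -1*(-103/11) = 103/11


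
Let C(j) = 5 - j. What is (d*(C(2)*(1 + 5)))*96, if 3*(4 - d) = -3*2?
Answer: 10368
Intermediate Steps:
d = 6 (d = 4 - (-1)*2 = 4 - ⅓*(-6) = 4 + 2 = 6)
(d*(C(2)*(1 + 5)))*96 = (6*((5 - 1*2)*(1 + 5)))*96 = (6*((5 - 2)*6))*96 = (6*(3*6))*96 = (6*18)*96 = 108*96 = 10368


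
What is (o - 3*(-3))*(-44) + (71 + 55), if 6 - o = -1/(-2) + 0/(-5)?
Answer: -512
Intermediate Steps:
o = 11/2 (o = 6 - (-1/(-2) + 0/(-5)) = 6 - (-1*(-½) + 0*(-⅕)) = 6 - (½ + 0) = 6 - 1*½ = 6 - ½ = 11/2 ≈ 5.5000)
(o - 3*(-3))*(-44) + (71 + 55) = (11/2 - 3*(-3))*(-44) + (71 + 55) = (11/2 + 9)*(-44) + 126 = (29/2)*(-44) + 126 = -638 + 126 = -512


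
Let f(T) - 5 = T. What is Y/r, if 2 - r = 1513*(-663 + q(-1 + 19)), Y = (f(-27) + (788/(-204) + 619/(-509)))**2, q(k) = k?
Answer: 494124643600/657620661382047 ≈ 0.00075138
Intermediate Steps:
f(T) = 5 + T
Y = 494124643600/673869681 (Y = ((5 - 27) + (788/(-204) + 619/(-509)))**2 = (-22 + (788*(-1/204) + 619*(-1/509)))**2 = (-22 + (-197/51 - 619/509))**2 = (-22 - 131842/25959)**2 = (-702940/25959)**2 = 494124643600/673869681 ≈ 733.26)
r = 975887 (r = 2 - 1513*(-663 + (-1 + 19)) = 2 - 1513*(-663 + 18) = 2 - 1513*(-645) = 2 - 1*(-975885) = 2 + 975885 = 975887)
Y/r = (494124643600/673869681)/975887 = (494124643600/673869681)*(1/975887) = 494124643600/657620661382047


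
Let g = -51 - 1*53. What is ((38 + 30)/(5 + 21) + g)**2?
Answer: 1737124/169 ≈ 10279.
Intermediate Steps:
g = -104 (g = -51 - 53 = -104)
((38 + 30)/(5 + 21) + g)**2 = ((38 + 30)/(5 + 21) - 104)**2 = (68/26 - 104)**2 = (68*(1/26) - 104)**2 = (34/13 - 104)**2 = (-1318/13)**2 = 1737124/169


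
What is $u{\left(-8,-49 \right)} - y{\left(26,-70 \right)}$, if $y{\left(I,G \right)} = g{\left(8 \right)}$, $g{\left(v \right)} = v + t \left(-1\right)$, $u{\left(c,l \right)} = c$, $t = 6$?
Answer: $-10$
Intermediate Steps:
$g{\left(v \right)} = -6 + v$ ($g{\left(v \right)} = v + 6 \left(-1\right) = v - 6 = -6 + v$)
$y{\left(I,G \right)} = 2$ ($y{\left(I,G \right)} = -6 + 8 = 2$)
$u{\left(-8,-49 \right)} - y{\left(26,-70 \right)} = -8 - 2 = -10$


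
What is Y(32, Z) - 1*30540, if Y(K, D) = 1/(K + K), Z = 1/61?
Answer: -1954559/64 ≈ -30540.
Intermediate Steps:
Z = 1/61 ≈ 0.016393
Y(K, D) = 1/(2*K)
Y(32, Z) - 1*30540 = (1/2)/32 - 1*30540 = (1/2)*(1/32) - 30540 = 1/64 - 30540 = -1954559/64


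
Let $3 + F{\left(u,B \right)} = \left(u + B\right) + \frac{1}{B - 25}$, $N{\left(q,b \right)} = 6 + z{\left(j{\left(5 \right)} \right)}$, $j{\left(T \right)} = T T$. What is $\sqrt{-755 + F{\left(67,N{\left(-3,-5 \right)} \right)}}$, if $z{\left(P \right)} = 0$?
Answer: $\frac{2 i \sqrt{61826}}{19} \approx 26.174 i$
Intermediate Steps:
$j{\left(T \right)} = T^{2}$
$N{\left(q,b \right)} = 6$ ($N{\left(q,b \right)} = 6 + 0 = 6$)
$F{\left(u,B \right)} = -3 + B + u + \frac{1}{-25 + B}$ ($F{\left(u,B \right)} = -3 + \left(\left(u + B\right) + \frac{1}{B - 25}\right) = -3 + \left(\left(B + u\right) + \frac{1}{-25 + B}\right) = -3 + \left(B + u + \frac{1}{-25 + B}\right) = -3 + B + u + \frac{1}{-25 + B}$)
$\sqrt{-755 + F{\left(67,N{\left(-3,-5 \right)} \right)}} = \sqrt{-755 + \frac{76 + 6^{2} - 168 - 1675 + 6 \cdot 67}{-25 + 6}} = \sqrt{-755 + \frac{76 + 36 - 168 - 1675 + 402}{-19}} = \sqrt{-755 - - \frac{1329}{19}} = \sqrt{-755 + \frac{1329}{19}} = \sqrt{- \frac{13016}{19}} = \frac{2 i \sqrt{61826}}{19}$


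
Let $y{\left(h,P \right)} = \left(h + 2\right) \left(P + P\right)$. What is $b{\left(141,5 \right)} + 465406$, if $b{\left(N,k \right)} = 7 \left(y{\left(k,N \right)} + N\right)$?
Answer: $480211$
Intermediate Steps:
$y{\left(h,P \right)} = 2 P \left(2 + h\right)$ ($y{\left(h,P \right)} = \left(2 + h\right) 2 P = 2 P \left(2 + h\right)$)
$b{\left(N,k \right)} = 7 N + 14 N \left(2 + k\right)$ ($b{\left(N,k \right)} = 7 \left(2 N \left(2 + k\right) + N\right) = 7 \left(N + 2 N \left(2 + k\right)\right) = 7 N + 14 N \left(2 + k\right)$)
$b{\left(141,5 \right)} + 465406 = 7 \cdot 141 \left(5 + 2 \cdot 5\right) + 465406 = 7 \cdot 141 \left(5 + 10\right) + 465406 = 7 \cdot 141 \cdot 15 + 465406 = 14805 + 465406 = 480211$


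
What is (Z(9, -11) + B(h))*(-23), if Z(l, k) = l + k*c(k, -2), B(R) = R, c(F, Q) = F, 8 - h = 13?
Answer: -2875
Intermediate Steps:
h = -5 (h = 8 - 1*13 = 8 - 13 = -5)
Z(l, k) = l + k**2 (Z(l, k) = l + k*k = l + k**2)
(Z(9, -11) + B(h))*(-23) = ((9 + (-11)**2) - 5)*(-23) = ((9 + 121) - 5)*(-23) = (130 - 5)*(-23) = 125*(-23) = -2875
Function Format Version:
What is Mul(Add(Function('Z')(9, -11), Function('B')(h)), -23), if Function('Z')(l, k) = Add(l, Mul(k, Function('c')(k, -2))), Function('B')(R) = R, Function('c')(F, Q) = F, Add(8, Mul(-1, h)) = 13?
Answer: -2875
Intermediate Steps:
h = -5 (h = Add(8, Mul(-1, 13)) = Add(8, -13) = -5)
Function('Z')(l, k) = Add(l, Pow(k, 2)) (Function('Z')(l, k) = Add(l, Mul(k, k)) = Add(l, Pow(k, 2)))
Mul(Add(Function('Z')(9, -11), Function('B')(h)), -23) = Mul(Add(Add(9, Pow(-11, 2)), -5), -23) = Mul(Add(Add(9, 121), -5), -23) = Mul(Add(130, -5), -23) = Mul(125, -23) = -2875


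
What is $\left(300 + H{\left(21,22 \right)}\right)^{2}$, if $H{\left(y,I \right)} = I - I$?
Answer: $90000$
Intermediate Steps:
$H{\left(y,I \right)} = 0$
$\left(300 + H{\left(21,22 \right)}\right)^{2} = \left(300 + 0\right)^{2} = 300^{2} = 90000$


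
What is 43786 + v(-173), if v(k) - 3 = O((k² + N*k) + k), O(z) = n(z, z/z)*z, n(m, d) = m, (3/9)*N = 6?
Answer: 709839953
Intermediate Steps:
N = 18 (N = 3*6 = 18)
O(z) = z² (O(z) = z*z = z²)
v(k) = 3 + (k² + 19*k)² (v(k) = 3 + ((k² + 18*k) + k)² = 3 + (k² + 19*k)²)
43786 + v(-173) = 43786 + (3 + (-173)²*(19 - 173)²) = 43786 + (3 + 29929*(-154)²) = 43786 + (3 + 29929*23716) = 43786 + (3 + 709796164) = 43786 + 709796167 = 709839953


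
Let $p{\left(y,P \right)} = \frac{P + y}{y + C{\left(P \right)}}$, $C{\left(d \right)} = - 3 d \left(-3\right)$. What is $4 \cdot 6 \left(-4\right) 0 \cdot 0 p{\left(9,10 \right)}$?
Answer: $0$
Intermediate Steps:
$C{\left(d \right)} = 9 d$
$p{\left(y,P \right)} = \frac{P + y}{y + 9 P}$
$4 \cdot 6 \left(-4\right) 0 \cdot 0 p{\left(9,10 \right)} = 4 \cdot 6 \left(-4\right) 0 \cdot 0 \frac{10 + 9}{9 + 9 \cdot 10} = 4 \left(\left(-24\right) 0\right) 0 \frac{1}{9 + 90} \cdot 19 = 4 \cdot 0 \cdot 0 \cdot \frac{1}{99} \cdot 19 = 0 \cdot 0 \cdot \frac{1}{99} \cdot 19 = 0 \cdot \frac{19}{99} = 0$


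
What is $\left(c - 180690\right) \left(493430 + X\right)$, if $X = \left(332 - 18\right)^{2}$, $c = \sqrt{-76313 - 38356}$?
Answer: $-106973177940 + 1776078 i \sqrt{12741} \approx -1.0697 \cdot 10^{11} + 2.0048 \cdot 10^{8} i$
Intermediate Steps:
$c = 3 i \sqrt{12741}$ ($c = \sqrt{-76313 - 38356} = \sqrt{-114669} = 3 i \sqrt{12741} \approx 338.63 i$)
$X = 98596$ ($X = 314^{2} = 98596$)
$\left(c - 180690\right) \left(493430 + X\right) = \left(3 i \sqrt{12741} - 180690\right) \left(493430 + 98596\right) = \left(-180690 + 3 i \sqrt{12741}\right) 592026 = -106973177940 + 1776078 i \sqrt{12741}$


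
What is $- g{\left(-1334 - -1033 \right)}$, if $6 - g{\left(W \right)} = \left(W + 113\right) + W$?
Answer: $-495$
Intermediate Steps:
$g{\left(W \right)} = -107 - 2 W$ ($g{\left(W \right)} = 6 - \left(\left(W + 113\right) + W\right) = 6 - \left(\left(113 + W\right) + W\right) = 6 - \left(113 + 2 W\right) = -107 - 2 W$)
$- g{\left(-1334 - -1033 \right)} = - (-107 - 2 \left(-1334 - -1033\right)) = - (-107 - 2 \left(-1334 + 1033\right)) = - (-107 - -602) = - (-107 + 602) = \left(-1\right) 495 = -495$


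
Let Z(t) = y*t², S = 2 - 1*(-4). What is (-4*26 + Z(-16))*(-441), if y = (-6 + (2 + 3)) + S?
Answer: -518616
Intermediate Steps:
S = 6 (S = 2 + 4 = 6)
y = 5 (y = (-6 + (2 + 3)) + 6 = (-6 + 5) + 6 = -1 + 6 = 5)
Z(t) = 5*t²
(-4*26 + Z(-16))*(-441) = (-4*26 + 5*(-16)²)*(-441) = (-104 + 5*256)*(-441) = (-104 + 1280)*(-441) = 1176*(-441) = -518616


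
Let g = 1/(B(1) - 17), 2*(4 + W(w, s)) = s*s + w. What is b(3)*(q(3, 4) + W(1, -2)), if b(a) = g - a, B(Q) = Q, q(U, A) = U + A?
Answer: -539/32 ≈ -16.844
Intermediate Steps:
q(U, A) = A + U
W(w, s) = -4 + w/2 + s²/2 (W(w, s) = -4 + (s*s + w)/2 = -4 + (s² + w)/2 = -4 + (w + s²)/2 = -4 + (w/2 + s²/2) = -4 + w/2 + s²/2)
g = -1/16 (g = 1/(1 - 17) = 1/(-16) = -1/16 ≈ -0.062500)
b(a) = -1/16 - a
b(3)*(q(3, 4) + W(1, -2)) = (-1/16 - 1*3)*((4 + 3) + (-4 + (½)*1 + (½)*(-2)²)) = (-1/16 - 3)*(7 + (-4 + ½ + (½)*4)) = -49*(7 + (-4 + ½ + 2))/16 = -49*(7 - 3/2)/16 = -49/16*11/2 = -539/32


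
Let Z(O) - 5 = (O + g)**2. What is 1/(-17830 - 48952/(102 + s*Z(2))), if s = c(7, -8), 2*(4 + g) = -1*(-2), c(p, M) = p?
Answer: -18/327059 ≈ -5.5036e-5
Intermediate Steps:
g = -3 (g = -4 + (-1*(-2))/2 = -4 + (1/2)*2 = -4 + 1 = -3)
s = 7
Z(O) = 5 + (-3 + O)**2 (Z(O) = 5 + (O - 3)**2 = 5 + (-3 + O)**2)
1/(-17830 - 48952/(102 + s*Z(2))) = 1/(-17830 - 48952/(102 + 7*(5 + (-3 + 2)**2))) = 1/(-17830 - 48952/(102 + 7*(5 + (-1)**2))) = 1/(-17830 - 48952/(102 + 7*(5 + 1))) = 1/(-17830 - 48952/(102 + 7*6)) = 1/(-17830 - 48952/(102 + 42)) = 1/(-17830 - 48952/144) = 1/(-17830 - 48952*1/144) = 1/(-17830 - 6119/18) = 1/(-327059/18) = -18/327059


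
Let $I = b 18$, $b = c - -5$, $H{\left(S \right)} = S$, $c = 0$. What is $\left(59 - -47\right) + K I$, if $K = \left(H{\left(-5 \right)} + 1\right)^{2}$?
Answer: $1546$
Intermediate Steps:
$b = 5$ ($b = 0 - -5 = 0 + 5 = 5$)
$I = 90$ ($I = 5 \cdot 18 = 90$)
$K = 16$ ($K = \left(-5 + 1\right)^{2} = \left(-4\right)^{2} = 16$)
$\left(59 - -47\right) + K I = \left(59 - -47\right) + 16 \cdot 90 = \left(59 + 47\right) + 1440 = 106 + 1440 = 1546$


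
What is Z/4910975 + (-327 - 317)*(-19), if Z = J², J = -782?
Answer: 60091301624/4910975 ≈ 12236.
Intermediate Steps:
Z = 611524 (Z = (-782)² = 611524)
Z/4910975 + (-327 - 317)*(-19) = 611524/4910975 + (-327 - 317)*(-19) = 611524*(1/4910975) - 644*(-19) = 611524/4910975 + 12236 = 60091301624/4910975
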